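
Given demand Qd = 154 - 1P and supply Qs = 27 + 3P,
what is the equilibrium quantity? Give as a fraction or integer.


First find equilibrium price:
154 - 1P = 27 + 3P
P* = 127/4 = 127/4
Then substitute into demand:
Q* = 154 - 1 * 127/4 = 489/4

489/4


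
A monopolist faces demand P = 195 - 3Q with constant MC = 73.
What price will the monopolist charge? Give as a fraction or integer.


MR = 195 - 6Q
Set MR = MC: 195 - 6Q = 73
Q* = 61/3
Substitute into demand:
P* = 195 - 3*61/3 = 134

134


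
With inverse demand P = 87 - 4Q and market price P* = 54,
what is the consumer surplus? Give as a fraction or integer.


Maximum willingness to pay (at Q=0): P_max = 87
Quantity demanded at P* = 54:
Q* = (87 - 54)/4 = 33/4
CS = (1/2) * Q* * (P_max - P*)
CS = (1/2) * 33/4 * (87 - 54)
CS = (1/2) * 33/4 * 33 = 1089/8

1089/8


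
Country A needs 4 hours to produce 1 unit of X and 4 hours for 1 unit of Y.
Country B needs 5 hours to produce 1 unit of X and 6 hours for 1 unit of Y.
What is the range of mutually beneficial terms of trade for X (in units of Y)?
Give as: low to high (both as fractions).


Opportunity cost of X for Country A = hours_X / hours_Y = 4/4 = 1 units of Y
Opportunity cost of X for Country B = hours_X / hours_Y = 5/6 = 5/6 units of Y
Terms of trade must be between the two opportunity costs.
Range: 5/6 to 1

5/6 to 1


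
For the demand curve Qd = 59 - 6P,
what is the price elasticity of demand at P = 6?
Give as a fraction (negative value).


dQ/dP = -6
At P = 6: Q = 59 - 6*6 = 23
E = (dQ/dP)(P/Q) = (-6)(6/23) = -36/23

-36/23


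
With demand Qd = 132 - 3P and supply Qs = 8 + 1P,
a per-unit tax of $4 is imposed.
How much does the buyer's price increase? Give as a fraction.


With a per-unit tax, the buyer's price increase depends on relative slopes.
Supply slope: d = 1, Demand slope: b = 3
Buyer's price increase = d * tax / (b + d)
= 1 * 4 / (3 + 1)
= 4 / 4 = 1

1


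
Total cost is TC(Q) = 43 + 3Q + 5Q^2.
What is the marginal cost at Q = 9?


MC = dTC/dQ = 3 + 2*5*Q
At Q = 9:
MC = 3 + 10*9
MC = 3 + 90 = 93

93


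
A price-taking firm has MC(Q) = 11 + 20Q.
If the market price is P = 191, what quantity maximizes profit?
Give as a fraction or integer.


In perfect competition, profit is maximized where P = MC.
191 = 11 + 20Q
180 = 20Q
Q* = 180/20 = 9

9


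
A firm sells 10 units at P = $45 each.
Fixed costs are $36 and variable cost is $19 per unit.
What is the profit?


Total Revenue = P * Q = 45 * 10 = $450
Total Cost = FC + VC*Q = 36 + 19*10 = $226
Profit = TR - TC = 450 - 226 = $224

$224


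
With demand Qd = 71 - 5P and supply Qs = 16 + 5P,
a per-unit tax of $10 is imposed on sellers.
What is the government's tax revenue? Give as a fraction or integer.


With tax on sellers, new supply: Qs' = 16 + 5(P - 10)
= 5P - 34
New equilibrium quantity:
Q_new = 37/2
Tax revenue = tax * Q_new = 10 * 37/2 = 185

185


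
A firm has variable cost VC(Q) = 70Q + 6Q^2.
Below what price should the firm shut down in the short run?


AVC(Q) = VC(Q)/Q = 70 + 6Q
AVC is increasing in Q, so minimum AVC is at Q -> 0+.
Min AVC = 70
The firm should shut down if P < 70.

70


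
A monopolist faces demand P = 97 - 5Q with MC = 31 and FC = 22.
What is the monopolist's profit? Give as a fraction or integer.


MR = MC: 97 - 10Q = 31
Q* = 33/5
P* = 97 - 5*33/5 = 64
Profit = (P* - MC)*Q* - FC
= (64 - 31)*33/5 - 22
= 33*33/5 - 22
= 1089/5 - 22 = 979/5

979/5


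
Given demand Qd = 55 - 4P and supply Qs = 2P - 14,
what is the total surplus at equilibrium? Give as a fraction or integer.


Find equilibrium: 55 - 4P = 2P - 14
55 + 14 = 6P
P* = 69/6 = 23/2
Q* = 2*23/2 - 14 = 9
Inverse demand: P = 55/4 - Q/4, so P_max = 55/4
Inverse supply: P = 7 + Q/2, so P_min = 7
CS = (1/2) * 9 * (55/4 - 23/2) = 81/8
PS = (1/2) * 9 * (23/2 - 7) = 81/4
TS = CS + PS = 81/8 + 81/4 = 243/8

243/8


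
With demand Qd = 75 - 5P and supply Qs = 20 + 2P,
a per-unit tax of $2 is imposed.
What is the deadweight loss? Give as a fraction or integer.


Pre-tax equilibrium quantity: Q* = 250/7
Post-tax equilibrium quantity: Q_tax = 230/7
Reduction in quantity: Q* - Q_tax = 20/7
DWL = (1/2) * tax * (Q* - Q_tax)
DWL = (1/2) * 2 * 20/7 = 20/7

20/7


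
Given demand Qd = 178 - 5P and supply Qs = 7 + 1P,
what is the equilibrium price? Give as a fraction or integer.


At equilibrium, Qd = Qs.
178 - 5P = 7 + 1P
178 - 7 = 5P + 1P
171 = 6P
P* = 171/6 = 57/2

57/2


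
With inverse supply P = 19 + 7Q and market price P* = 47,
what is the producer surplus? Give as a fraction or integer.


Minimum supply price (at Q=0): P_min = 19
Quantity supplied at P* = 47:
Q* = (47 - 19)/7 = 4
PS = (1/2) * Q* * (P* - P_min)
PS = (1/2) * 4 * (47 - 19)
PS = (1/2) * 4 * 28 = 56

56


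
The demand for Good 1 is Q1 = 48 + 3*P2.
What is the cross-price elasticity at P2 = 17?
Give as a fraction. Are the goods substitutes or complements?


dQ1/dP2 = 3
At P2 = 17: Q1 = 48 + 3*17 = 99
Exy = (dQ1/dP2)(P2/Q1) = 3 * 17 / 99 = 17/33
Since Exy > 0, the goods are substitutes.

17/33 (substitutes)


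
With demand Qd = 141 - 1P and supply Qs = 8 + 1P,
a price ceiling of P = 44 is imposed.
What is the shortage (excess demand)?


At P = 44:
Qd = 141 - 1*44 = 97
Qs = 8 + 1*44 = 52
Shortage = Qd - Qs = 97 - 52 = 45

45


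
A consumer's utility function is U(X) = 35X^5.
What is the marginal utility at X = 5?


MU = dU/dX = 35*5*X^(5-1)
MU = 175*X^4
At X = 5:
MU = 175 * 5^4
MU = 175 * 625 = 109375

109375


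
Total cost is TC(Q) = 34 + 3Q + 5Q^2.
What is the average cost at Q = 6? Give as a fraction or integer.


TC(6) = 34 + 3*6 + 5*6^2
TC(6) = 34 + 18 + 180 = 232
AC = TC/Q = 232/6 = 116/3

116/3


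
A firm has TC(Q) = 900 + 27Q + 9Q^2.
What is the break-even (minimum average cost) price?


AC(Q) = 900/Q + 27 + 9Q
To minimize: dAC/dQ = -900/Q^2 + 9 = 0
Q^2 = 900/9 = 100
Q* = 10
Min AC = 900/10 + 27 + 9*10
Min AC = 90 + 27 + 90 = 207

207


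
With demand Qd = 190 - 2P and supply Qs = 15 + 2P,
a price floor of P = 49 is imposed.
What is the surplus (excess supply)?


At P = 49:
Qd = 190 - 2*49 = 92
Qs = 15 + 2*49 = 113
Surplus = Qs - Qd = 113 - 92 = 21

21


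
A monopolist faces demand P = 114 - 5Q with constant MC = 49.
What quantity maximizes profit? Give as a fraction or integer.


TR = P*Q = (114 - 5Q)Q = 114Q - 5Q^2
MR = dTR/dQ = 114 - 10Q
Set MR = MC:
114 - 10Q = 49
65 = 10Q
Q* = 65/10 = 13/2

13/2


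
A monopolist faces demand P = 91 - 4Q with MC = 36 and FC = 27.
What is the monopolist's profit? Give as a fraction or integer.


MR = MC: 91 - 8Q = 36
Q* = 55/8
P* = 91 - 4*55/8 = 127/2
Profit = (P* - MC)*Q* - FC
= (127/2 - 36)*55/8 - 27
= 55/2*55/8 - 27
= 3025/16 - 27 = 2593/16

2593/16


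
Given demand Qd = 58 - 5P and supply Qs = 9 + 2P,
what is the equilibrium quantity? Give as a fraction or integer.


First find equilibrium price:
58 - 5P = 9 + 2P
P* = 49/7 = 7
Then substitute into demand:
Q* = 58 - 5 * 7 = 23

23


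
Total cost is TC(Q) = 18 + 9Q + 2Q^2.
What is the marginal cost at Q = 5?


MC = dTC/dQ = 9 + 2*2*Q
At Q = 5:
MC = 9 + 4*5
MC = 9 + 20 = 29

29


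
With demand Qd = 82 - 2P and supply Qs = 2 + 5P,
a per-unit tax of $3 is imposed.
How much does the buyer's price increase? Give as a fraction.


With a per-unit tax, the buyer's price increase depends on relative slopes.
Supply slope: d = 5, Demand slope: b = 2
Buyer's price increase = d * tax / (b + d)
= 5 * 3 / (2 + 5)
= 15 / 7 = 15/7

15/7


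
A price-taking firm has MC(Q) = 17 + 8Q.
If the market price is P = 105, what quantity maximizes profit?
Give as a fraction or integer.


In perfect competition, profit is maximized where P = MC.
105 = 17 + 8Q
88 = 8Q
Q* = 88/8 = 11

11


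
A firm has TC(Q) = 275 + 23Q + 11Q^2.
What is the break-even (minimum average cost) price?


AC(Q) = 275/Q + 23 + 11Q
To minimize: dAC/dQ = -275/Q^2 + 11 = 0
Q^2 = 275/11 = 25
Q* = 5
Min AC = 275/5 + 23 + 11*5
Min AC = 55 + 23 + 55 = 133

133


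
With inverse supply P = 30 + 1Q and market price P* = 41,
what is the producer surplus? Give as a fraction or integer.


Minimum supply price (at Q=0): P_min = 30
Quantity supplied at P* = 41:
Q* = (41 - 30)/1 = 11
PS = (1/2) * Q* * (P* - P_min)
PS = (1/2) * 11 * (41 - 30)
PS = (1/2) * 11 * 11 = 121/2

121/2


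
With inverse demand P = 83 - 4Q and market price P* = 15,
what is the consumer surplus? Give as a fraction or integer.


Maximum willingness to pay (at Q=0): P_max = 83
Quantity demanded at P* = 15:
Q* = (83 - 15)/4 = 17
CS = (1/2) * Q* * (P_max - P*)
CS = (1/2) * 17 * (83 - 15)
CS = (1/2) * 17 * 68 = 578

578


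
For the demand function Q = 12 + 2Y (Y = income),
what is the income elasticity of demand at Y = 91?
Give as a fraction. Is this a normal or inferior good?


dQ/dY = 2
At Y = 91: Q = 12 + 2*91 = 194
Ey = (dQ/dY)(Y/Q) = 2 * 91 / 194 = 91/97
Since Ey > 0, this is a normal good.

91/97 (normal good)


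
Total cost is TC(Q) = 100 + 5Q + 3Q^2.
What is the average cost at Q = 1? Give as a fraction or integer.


TC(1) = 100 + 5*1 + 3*1^2
TC(1) = 100 + 5 + 3 = 108
AC = TC/Q = 108/1 = 108

108


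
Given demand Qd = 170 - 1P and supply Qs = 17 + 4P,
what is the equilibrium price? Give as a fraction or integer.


At equilibrium, Qd = Qs.
170 - 1P = 17 + 4P
170 - 17 = 1P + 4P
153 = 5P
P* = 153/5 = 153/5

153/5


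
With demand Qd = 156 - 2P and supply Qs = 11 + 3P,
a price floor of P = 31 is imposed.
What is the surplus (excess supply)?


At P = 31:
Qd = 156 - 2*31 = 94
Qs = 11 + 3*31 = 104
Surplus = Qs - Qd = 104 - 94 = 10

10


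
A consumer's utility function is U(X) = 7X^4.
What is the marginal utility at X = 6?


MU = dU/dX = 7*4*X^(4-1)
MU = 28*X^3
At X = 6:
MU = 28 * 6^3
MU = 28 * 216 = 6048

6048


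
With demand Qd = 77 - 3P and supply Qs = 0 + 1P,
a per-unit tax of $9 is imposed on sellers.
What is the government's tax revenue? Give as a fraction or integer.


With tax on sellers, new supply: Qs' = 0 + 1(P - 9)
= 1P - 9
New equilibrium quantity:
Q_new = 25/2
Tax revenue = tax * Q_new = 9 * 25/2 = 225/2

225/2


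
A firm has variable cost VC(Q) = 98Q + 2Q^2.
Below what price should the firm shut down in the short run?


AVC(Q) = VC(Q)/Q = 98 + 2Q
AVC is increasing in Q, so minimum AVC is at Q -> 0+.
Min AVC = 98
The firm should shut down if P < 98.

98


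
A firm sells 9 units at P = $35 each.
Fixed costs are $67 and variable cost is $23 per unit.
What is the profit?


Total Revenue = P * Q = 35 * 9 = $315
Total Cost = FC + VC*Q = 67 + 23*9 = $274
Profit = TR - TC = 315 - 274 = $41

$41


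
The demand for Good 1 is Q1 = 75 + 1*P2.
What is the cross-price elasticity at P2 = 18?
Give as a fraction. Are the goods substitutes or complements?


dQ1/dP2 = 1
At P2 = 18: Q1 = 75 + 1*18 = 93
Exy = (dQ1/dP2)(P2/Q1) = 1 * 18 / 93 = 6/31
Since Exy > 0, the goods are substitutes.

6/31 (substitutes)


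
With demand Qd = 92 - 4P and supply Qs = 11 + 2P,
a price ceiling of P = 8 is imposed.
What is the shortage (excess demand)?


At P = 8:
Qd = 92 - 4*8 = 60
Qs = 11 + 2*8 = 27
Shortage = Qd - Qs = 60 - 27 = 33

33


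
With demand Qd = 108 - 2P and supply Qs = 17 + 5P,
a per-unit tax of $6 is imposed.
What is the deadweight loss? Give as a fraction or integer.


Pre-tax equilibrium quantity: Q* = 82
Post-tax equilibrium quantity: Q_tax = 514/7
Reduction in quantity: Q* - Q_tax = 60/7
DWL = (1/2) * tax * (Q* - Q_tax)
DWL = (1/2) * 6 * 60/7 = 180/7

180/7


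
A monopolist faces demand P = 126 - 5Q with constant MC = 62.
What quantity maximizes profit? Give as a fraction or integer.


TR = P*Q = (126 - 5Q)Q = 126Q - 5Q^2
MR = dTR/dQ = 126 - 10Q
Set MR = MC:
126 - 10Q = 62
64 = 10Q
Q* = 64/10 = 32/5

32/5


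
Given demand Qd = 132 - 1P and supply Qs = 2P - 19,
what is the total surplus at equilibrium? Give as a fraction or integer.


Find equilibrium: 132 - 1P = 2P - 19
132 + 19 = 3P
P* = 151/3 = 151/3
Q* = 2*151/3 - 19 = 245/3
Inverse demand: P = 132 - Q/1, so P_max = 132
Inverse supply: P = 19/2 + Q/2, so P_min = 19/2
CS = (1/2) * 245/3 * (132 - 151/3) = 60025/18
PS = (1/2) * 245/3 * (151/3 - 19/2) = 60025/36
TS = CS + PS = 60025/18 + 60025/36 = 60025/12

60025/12


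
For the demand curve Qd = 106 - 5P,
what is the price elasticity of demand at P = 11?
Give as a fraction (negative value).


dQ/dP = -5
At P = 11: Q = 106 - 5*11 = 51
E = (dQ/dP)(P/Q) = (-5)(11/51) = -55/51

-55/51


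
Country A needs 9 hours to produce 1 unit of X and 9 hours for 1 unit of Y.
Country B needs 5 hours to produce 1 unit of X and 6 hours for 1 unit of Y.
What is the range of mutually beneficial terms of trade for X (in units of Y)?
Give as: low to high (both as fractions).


Opportunity cost of X for Country A = hours_X / hours_Y = 9/9 = 1 units of Y
Opportunity cost of X for Country B = hours_X / hours_Y = 5/6 = 5/6 units of Y
Terms of trade must be between the two opportunity costs.
Range: 5/6 to 1

5/6 to 1


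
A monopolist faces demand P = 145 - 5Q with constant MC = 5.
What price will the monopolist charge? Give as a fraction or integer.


MR = 145 - 10Q
Set MR = MC: 145 - 10Q = 5
Q* = 14
Substitute into demand:
P* = 145 - 5*14 = 75

75


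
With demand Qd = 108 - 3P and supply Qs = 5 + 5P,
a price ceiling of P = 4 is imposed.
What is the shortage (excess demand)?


At P = 4:
Qd = 108 - 3*4 = 96
Qs = 5 + 5*4 = 25
Shortage = Qd - Qs = 96 - 25 = 71

71


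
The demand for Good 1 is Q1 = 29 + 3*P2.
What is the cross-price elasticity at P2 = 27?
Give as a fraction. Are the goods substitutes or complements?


dQ1/dP2 = 3
At P2 = 27: Q1 = 29 + 3*27 = 110
Exy = (dQ1/dP2)(P2/Q1) = 3 * 27 / 110 = 81/110
Since Exy > 0, the goods are substitutes.

81/110 (substitutes)


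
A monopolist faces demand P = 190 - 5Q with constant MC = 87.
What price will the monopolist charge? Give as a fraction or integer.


MR = 190 - 10Q
Set MR = MC: 190 - 10Q = 87
Q* = 103/10
Substitute into demand:
P* = 190 - 5*103/10 = 277/2

277/2


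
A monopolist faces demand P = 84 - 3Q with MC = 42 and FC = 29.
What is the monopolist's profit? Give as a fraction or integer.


MR = MC: 84 - 6Q = 42
Q* = 7
P* = 84 - 3*7 = 63
Profit = (P* - MC)*Q* - FC
= (63 - 42)*7 - 29
= 21*7 - 29
= 147 - 29 = 118

118


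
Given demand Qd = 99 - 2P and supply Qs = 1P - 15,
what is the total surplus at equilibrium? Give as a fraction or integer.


Find equilibrium: 99 - 2P = 1P - 15
99 + 15 = 3P
P* = 114/3 = 38
Q* = 1*38 - 15 = 23
Inverse demand: P = 99/2 - Q/2, so P_max = 99/2
Inverse supply: P = 15 + Q/1, so P_min = 15
CS = (1/2) * 23 * (99/2 - 38) = 529/4
PS = (1/2) * 23 * (38 - 15) = 529/2
TS = CS + PS = 529/4 + 529/2 = 1587/4

1587/4


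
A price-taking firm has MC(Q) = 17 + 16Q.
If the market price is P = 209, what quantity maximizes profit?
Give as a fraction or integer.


In perfect competition, profit is maximized where P = MC.
209 = 17 + 16Q
192 = 16Q
Q* = 192/16 = 12

12


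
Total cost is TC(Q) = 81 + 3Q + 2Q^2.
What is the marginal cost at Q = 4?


MC = dTC/dQ = 3 + 2*2*Q
At Q = 4:
MC = 3 + 4*4
MC = 3 + 16 = 19

19


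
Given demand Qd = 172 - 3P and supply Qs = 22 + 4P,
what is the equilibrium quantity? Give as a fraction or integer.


First find equilibrium price:
172 - 3P = 22 + 4P
P* = 150/7 = 150/7
Then substitute into demand:
Q* = 172 - 3 * 150/7 = 754/7

754/7


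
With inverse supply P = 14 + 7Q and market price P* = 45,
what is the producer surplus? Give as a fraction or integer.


Minimum supply price (at Q=0): P_min = 14
Quantity supplied at P* = 45:
Q* = (45 - 14)/7 = 31/7
PS = (1/2) * Q* * (P* - P_min)
PS = (1/2) * 31/7 * (45 - 14)
PS = (1/2) * 31/7 * 31 = 961/14

961/14


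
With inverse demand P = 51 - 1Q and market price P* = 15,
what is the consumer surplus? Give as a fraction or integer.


Maximum willingness to pay (at Q=0): P_max = 51
Quantity demanded at P* = 15:
Q* = (51 - 15)/1 = 36
CS = (1/2) * Q* * (P_max - P*)
CS = (1/2) * 36 * (51 - 15)
CS = (1/2) * 36 * 36 = 648

648


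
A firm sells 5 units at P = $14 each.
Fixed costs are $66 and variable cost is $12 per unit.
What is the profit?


Total Revenue = P * Q = 14 * 5 = $70
Total Cost = FC + VC*Q = 66 + 12*5 = $126
Profit = TR - TC = 70 - 126 = $-56

$-56


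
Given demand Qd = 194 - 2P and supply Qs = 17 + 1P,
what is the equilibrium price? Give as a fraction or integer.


At equilibrium, Qd = Qs.
194 - 2P = 17 + 1P
194 - 17 = 2P + 1P
177 = 3P
P* = 177/3 = 59

59


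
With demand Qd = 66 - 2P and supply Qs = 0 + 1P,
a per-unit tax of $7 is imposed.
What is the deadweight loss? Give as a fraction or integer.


Pre-tax equilibrium quantity: Q* = 22
Post-tax equilibrium quantity: Q_tax = 52/3
Reduction in quantity: Q* - Q_tax = 14/3
DWL = (1/2) * tax * (Q* - Q_tax)
DWL = (1/2) * 7 * 14/3 = 49/3

49/3


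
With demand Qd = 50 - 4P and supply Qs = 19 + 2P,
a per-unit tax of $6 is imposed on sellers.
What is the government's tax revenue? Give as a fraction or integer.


With tax on sellers, new supply: Qs' = 19 + 2(P - 6)
= 7 + 2P
New equilibrium quantity:
Q_new = 64/3
Tax revenue = tax * Q_new = 6 * 64/3 = 128

128


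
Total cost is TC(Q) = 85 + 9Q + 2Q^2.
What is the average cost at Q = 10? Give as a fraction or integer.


TC(10) = 85 + 9*10 + 2*10^2
TC(10) = 85 + 90 + 200 = 375
AC = TC/Q = 375/10 = 75/2

75/2


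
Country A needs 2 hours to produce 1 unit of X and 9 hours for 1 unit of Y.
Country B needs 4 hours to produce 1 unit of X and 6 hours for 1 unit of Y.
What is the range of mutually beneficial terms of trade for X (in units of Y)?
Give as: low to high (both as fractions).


Opportunity cost of X for Country A = hours_X / hours_Y = 2/9 = 2/9 units of Y
Opportunity cost of X for Country B = hours_X / hours_Y = 4/6 = 2/3 units of Y
Terms of trade must be between the two opportunity costs.
Range: 2/9 to 2/3

2/9 to 2/3


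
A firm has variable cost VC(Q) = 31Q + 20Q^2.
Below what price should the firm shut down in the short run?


AVC(Q) = VC(Q)/Q = 31 + 20Q
AVC is increasing in Q, so minimum AVC is at Q -> 0+.
Min AVC = 31
The firm should shut down if P < 31.

31


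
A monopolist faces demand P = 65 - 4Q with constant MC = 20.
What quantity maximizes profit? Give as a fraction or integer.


TR = P*Q = (65 - 4Q)Q = 65Q - 4Q^2
MR = dTR/dQ = 65 - 8Q
Set MR = MC:
65 - 8Q = 20
45 = 8Q
Q* = 45/8 = 45/8

45/8


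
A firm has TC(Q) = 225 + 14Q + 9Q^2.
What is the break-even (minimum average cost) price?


AC(Q) = 225/Q + 14 + 9Q
To minimize: dAC/dQ = -225/Q^2 + 9 = 0
Q^2 = 225/9 = 25
Q* = 5
Min AC = 225/5 + 14 + 9*5
Min AC = 45 + 14 + 45 = 104

104


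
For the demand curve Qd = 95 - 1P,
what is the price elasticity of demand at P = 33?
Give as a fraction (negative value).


dQ/dP = -1
At P = 33: Q = 95 - 1*33 = 62
E = (dQ/dP)(P/Q) = (-1)(33/62) = -33/62

-33/62


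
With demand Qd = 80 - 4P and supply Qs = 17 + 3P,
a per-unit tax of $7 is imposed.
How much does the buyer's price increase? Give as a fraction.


With a per-unit tax, the buyer's price increase depends on relative slopes.
Supply slope: d = 3, Demand slope: b = 4
Buyer's price increase = d * tax / (b + d)
= 3 * 7 / (4 + 3)
= 21 / 7 = 3

3


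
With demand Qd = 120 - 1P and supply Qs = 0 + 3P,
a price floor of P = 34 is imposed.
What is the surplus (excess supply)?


At P = 34:
Qd = 120 - 1*34 = 86
Qs = 0 + 3*34 = 102
Surplus = Qs - Qd = 102 - 86 = 16

16


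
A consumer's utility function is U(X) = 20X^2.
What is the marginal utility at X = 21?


MU = dU/dX = 20*2*X^(2-1)
MU = 40*X^1
At X = 21:
MU = 40 * 21^1
MU = 40 * 21 = 840

840


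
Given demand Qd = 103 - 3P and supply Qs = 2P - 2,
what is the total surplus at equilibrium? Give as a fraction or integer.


Find equilibrium: 103 - 3P = 2P - 2
103 + 2 = 5P
P* = 105/5 = 21
Q* = 2*21 - 2 = 40
Inverse demand: P = 103/3 - Q/3, so P_max = 103/3
Inverse supply: P = 1 + Q/2, so P_min = 1
CS = (1/2) * 40 * (103/3 - 21) = 800/3
PS = (1/2) * 40 * (21 - 1) = 400
TS = CS + PS = 800/3 + 400 = 2000/3

2000/3


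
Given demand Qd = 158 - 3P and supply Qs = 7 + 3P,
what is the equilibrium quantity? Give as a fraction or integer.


First find equilibrium price:
158 - 3P = 7 + 3P
P* = 151/6 = 151/6
Then substitute into demand:
Q* = 158 - 3 * 151/6 = 165/2

165/2


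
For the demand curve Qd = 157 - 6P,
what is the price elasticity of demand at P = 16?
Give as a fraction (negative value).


dQ/dP = -6
At P = 16: Q = 157 - 6*16 = 61
E = (dQ/dP)(P/Q) = (-6)(16/61) = -96/61

-96/61


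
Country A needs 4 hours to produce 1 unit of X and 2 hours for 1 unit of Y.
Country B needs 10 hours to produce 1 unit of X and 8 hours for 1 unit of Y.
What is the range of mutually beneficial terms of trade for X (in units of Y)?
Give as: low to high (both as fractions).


Opportunity cost of X for Country A = hours_X / hours_Y = 4/2 = 2 units of Y
Opportunity cost of X for Country B = hours_X / hours_Y = 10/8 = 5/4 units of Y
Terms of trade must be between the two opportunity costs.
Range: 5/4 to 2

5/4 to 2


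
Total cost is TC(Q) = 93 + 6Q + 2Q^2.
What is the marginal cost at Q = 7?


MC = dTC/dQ = 6 + 2*2*Q
At Q = 7:
MC = 6 + 4*7
MC = 6 + 28 = 34

34


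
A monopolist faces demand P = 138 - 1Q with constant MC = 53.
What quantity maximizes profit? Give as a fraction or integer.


TR = P*Q = (138 - 1Q)Q = 138Q - 1Q^2
MR = dTR/dQ = 138 - 2Q
Set MR = MC:
138 - 2Q = 53
85 = 2Q
Q* = 85/2 = 85/2

85/2


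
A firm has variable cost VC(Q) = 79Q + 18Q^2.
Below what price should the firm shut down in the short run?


AVC(Q) = VC(Q)/Q = 79 + 18Q
AVC is increasing in Q, so minimum AVC is at Q -> 0+.
Min AVC = 79
The firm should shut down if P < 79.

79


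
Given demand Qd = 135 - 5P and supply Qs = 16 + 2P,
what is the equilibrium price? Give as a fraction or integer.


At equilibrium, Qd = Qs.
135 - 5P = 16 + 2P
135 - 16 = 5P + 2P
119 = 7P
P* = 119/7 = 17

17


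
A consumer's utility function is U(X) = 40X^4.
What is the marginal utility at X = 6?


MU = dU/dX = 40*4*X^(4-1)
MU = 160*X^3
At X = 6:
MU = 160 * 6^3
MU = 160 * 216 = 34560

34560


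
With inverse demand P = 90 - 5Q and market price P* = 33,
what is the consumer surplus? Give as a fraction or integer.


Maximum willingness to pay (at Q=0): P_max = 90
Quantity demanded at P* = 33:
Q* = (90 - 33)/5 = 57/5
CS = (1/2) * Q* * (P_max - P*)
CS = (1/2) * 57/5 * (90 - 33)
CS = (1/2) * 57/5 * 57 = 3249/10

3249/10


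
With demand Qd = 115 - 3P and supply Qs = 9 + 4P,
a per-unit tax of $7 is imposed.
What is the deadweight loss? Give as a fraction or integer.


Pre-tax equilibrium quantity: Q* = 487/7
Post-tax equilibrium quantity: Q_tax = 403/7
Reduction in quantity: Q* - Q_tax = 12
DWL = (1/2) * tax * (Q* - Q_tax)
DWL = (1/2) * 7 * 12 = 42

42


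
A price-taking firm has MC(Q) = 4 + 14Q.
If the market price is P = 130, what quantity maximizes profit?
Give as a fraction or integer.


In perfect competition, profit is maximized where P = MC.
130 = 4 + 14Q
126 = 14Q
Q* = 126/14 = 9

9


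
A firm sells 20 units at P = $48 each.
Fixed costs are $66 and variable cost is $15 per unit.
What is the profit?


Total Revenue = P * Q = 48 * 20 = $960
Total Cost = FC + VC*Q = 66 + 15*20 = $366
Profit = TR - TC = 960 - 366 = $594

$594


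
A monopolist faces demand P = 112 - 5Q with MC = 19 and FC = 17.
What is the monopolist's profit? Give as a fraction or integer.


MR = MC: 112 - 10Q = 19
Q* = 93/10
P* = 112 - 5*93/10 = 131/2
Profit = (P* - MC)*Q* - FC
= (131/2 - 19)*93/10 - 17
= 93/2*93/10 - 17
= 8649/20 - 17 = 8309/20

8309/20


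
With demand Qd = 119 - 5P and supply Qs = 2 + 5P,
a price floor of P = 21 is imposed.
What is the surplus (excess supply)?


At P = 21:
Qd = 119 - 5*21 = 14
Qs = 2 + 5*21 = 107
Surplus = Qs - Qd = 107 - 14 = 93

93


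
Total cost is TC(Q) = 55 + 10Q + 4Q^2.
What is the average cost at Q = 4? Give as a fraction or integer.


TC(4) = 55 + 10*4 + 4*4^2
TC(4) = 55 + 40 + 64 = 159
AC = TC/Q = 159/4 = 159/4

159/4


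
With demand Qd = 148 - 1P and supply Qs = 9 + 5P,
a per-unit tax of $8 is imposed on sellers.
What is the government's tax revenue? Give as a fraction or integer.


With tax on sellers, new supply: Qs' = 9 + 5(P - 8)
= 5P - 31
New equilibrium quantity:
Q_new = 709/6
Tax revenue = tax * Q_new = 8 * 709/6 = 2836/3

2836/3


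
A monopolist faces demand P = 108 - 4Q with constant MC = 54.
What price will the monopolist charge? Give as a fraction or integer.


MR = 108 - 8Q
Set MR = MC: 108 - 8Q = 54
Q* = 27/4
Substitute into demand:
P* = 108 - 4*27/4 = 81

81


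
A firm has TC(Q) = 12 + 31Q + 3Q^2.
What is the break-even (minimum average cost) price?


AC(Q) = 12/Q + 31 + 3Q
To minimize: dAC/dQ = -12/Q^2 + 3 = 0
Q^2 = 12/3 = 4
Q* = 2
Min AC = 12/2 + 31 + 3*2
Min AC = 6 + 31 + 6 = 43

43


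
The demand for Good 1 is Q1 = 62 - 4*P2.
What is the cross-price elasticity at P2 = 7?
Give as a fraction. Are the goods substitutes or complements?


dQ1/dP2 = -4
At P2 = 7: Q1 = 62 - 4*7 = 34
Exy = (dQ1/dP2)(P2/Q1) = -4 * 7 / 34 = -14/17
Since Exy < 0, the goods are complements.

-14/17 (complements)


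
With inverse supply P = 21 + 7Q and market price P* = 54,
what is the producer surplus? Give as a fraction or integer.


Minimum supply price (at Q=0): P_min = 21
Quantity supplied at P* = 54:
Q* = (54 - 21)/7 = 33/7
PS = (1/2) * Q* * (P* - P_min)
PS = (1/2) * 33/7 * (54 - 21)
PS = (1/2) * 33/7 * 33 = 1089/14

1089/14


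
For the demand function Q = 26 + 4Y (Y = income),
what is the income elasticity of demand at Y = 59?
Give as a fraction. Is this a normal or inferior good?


dQ/dY = 4
At Y = 59: Q = 26 + 4*59 = 262
Ey = (dQ/dY)(Y/Q) = 4 * 59 / 262 = 118/131
Since Ey > 0, this is a normal good.

118/131 (normal good)


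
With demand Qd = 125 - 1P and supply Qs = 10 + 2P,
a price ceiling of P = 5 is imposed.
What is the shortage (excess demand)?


At P = 5:
Qd = 125 - 1*5 = 120
Qs = 10 + 2*5 = 20
Shortage = Qd - Qs = 120 - 20 = 100

100


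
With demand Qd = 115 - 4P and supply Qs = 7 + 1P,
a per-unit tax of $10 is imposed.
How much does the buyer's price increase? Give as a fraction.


With a per-unit tax, the buyer's price increase depends on relative slopes.
Supply slope: d = 1, Demand slope: b = 4
Buyer's price increase = d * tax / (b + d)
= 1 * 10 / (4 + 1)
= 10 / 5 = 2

2


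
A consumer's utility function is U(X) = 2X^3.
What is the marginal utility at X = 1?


MU = dU/dX = 2*3*X^(3-1)
MU = 6*X^2
At X = 1:
MU = 6 * 1^2
MU = 6 * 1 = 6

6


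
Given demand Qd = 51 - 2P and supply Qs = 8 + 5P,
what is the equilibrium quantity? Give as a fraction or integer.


First find equilibrium price:
51 - 2P = 8 + 5P
P* = 43/7 = 43/7
Then substitute into demand:
Q* = 51 - 2 * 43/7 = 271/7

271/7


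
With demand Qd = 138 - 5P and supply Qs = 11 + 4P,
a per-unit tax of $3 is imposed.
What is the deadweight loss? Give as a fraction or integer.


Pre-tax equilibrium quantity: Q* = 607/9
Post-tax equilibrium quantity: Q_tax = 547/9
Reduction in quantity: Q* - Q_tax = 20/3
DWL = (1/2) * tax * (Q* - Q_tax)
DWL = (1/2) * 3 * 20/3 = 10

10


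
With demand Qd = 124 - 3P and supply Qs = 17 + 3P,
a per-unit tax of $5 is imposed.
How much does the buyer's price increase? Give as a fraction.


With a per-unit tax, the buyer's price increase depends on relative slopes.
Supply slope: d = 3, Demand slope: b = 3
Buyer's price increase = d * tax / (b + d)
= 3 * 5 / (3 + 3)
= 15 / 6 = 5/2

5/2


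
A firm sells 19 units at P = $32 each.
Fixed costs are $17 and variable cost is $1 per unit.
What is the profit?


Total Revenue = P * Q = 32 * 19 = $608
Total Cost = FC + VC*Q = 17 + 1*19 = $36
Profit = TR - TC = 608 - 36 = $572

$572


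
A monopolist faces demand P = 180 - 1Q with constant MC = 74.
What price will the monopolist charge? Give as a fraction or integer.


MR = 180 - 2Q
Set MR = MC: 180 - 2Q = 74
Q* = 53
Substitute into demand:
P* = 180 - 1*53 = 127

127


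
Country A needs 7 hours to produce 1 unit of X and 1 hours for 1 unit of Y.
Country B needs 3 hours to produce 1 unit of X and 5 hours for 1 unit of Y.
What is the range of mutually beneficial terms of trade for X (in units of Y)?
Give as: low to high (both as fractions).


Opportunity cost of X for Country A = hours_X / hours_Y = 7/1 = 7 units of Y
Opportunity cost of X for Country B = hours_X / hours_Y = 3/5 = 3/5 units of Y
Terms of trade must be between the two opportunity costs.
Range: 3/5 to 7

3/5 to 7


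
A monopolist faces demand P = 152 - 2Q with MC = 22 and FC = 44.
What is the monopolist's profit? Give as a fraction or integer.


MR = MC: 152 - 4Q = 22
Q* = 65/2
P* = 152 - 2*65/2 = 87
Profit = (P* - MC)*Q* - FC
= (87 - 22)*65/2 - 44
= 65*65/2 - 44
= 4225/2 - 44 = 4137/2

4137/2


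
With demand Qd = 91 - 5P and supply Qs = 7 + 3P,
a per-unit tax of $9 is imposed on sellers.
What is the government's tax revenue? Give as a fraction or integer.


With tax on sellers, new supply: Qs' = 7 + 3(P - 9)
= 3P - 20
New equilibrium quantity:
Q_new = 173/8
Tax revenue = tax * Q_new = 9 * 173/8 = 1557/8

1557/8


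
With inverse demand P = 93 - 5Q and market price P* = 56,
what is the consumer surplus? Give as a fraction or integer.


Maximum willingness to pay (at Q=0): P_max = 93
Quantity demanded at P* = 56:
Q* = (93 - 56)/5 = 37/5
CS = (1/2) * Q* * (P_max - P*)
CS = (1/2) * 37/5 * (93 - 56)
CS = (1/2) * 37/5 * 37 = 1369/10

1369/10


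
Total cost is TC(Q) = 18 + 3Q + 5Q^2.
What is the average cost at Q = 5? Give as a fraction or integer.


TC(5) = 18 + 3*5 + 5*5^2
TC(5) = 18 + 15 + 125 = 158
AC = TC/Q = 158/5 = 158/5

158/5


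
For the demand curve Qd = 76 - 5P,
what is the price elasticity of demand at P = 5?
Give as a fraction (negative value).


dQ/dP = -5
At P = 5: Q = 76 - 5*5 = 51
E = (dQ/dP)(P/Q) = (-5)(5/51) = -25/51

-25/51


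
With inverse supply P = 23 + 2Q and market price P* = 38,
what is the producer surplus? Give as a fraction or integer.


Minimum supply price (at Q=0): P_min = 23
Quantity supplied at P* = 38:
Q* = (38 - 23)/2 = 15/2
PS = (1/2) * Q* * (P* - P_min)
PS = (1/2) * 15/2 * (38 - 23)
PS = (1/2) * 15/2 * 15 = 225/4

225/4


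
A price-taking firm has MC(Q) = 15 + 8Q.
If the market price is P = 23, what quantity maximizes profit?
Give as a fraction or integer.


In perfect competition, profit is maximized where P = MC.
23 = 15 + 8Q
8 = 8Q
Q* = 8/8 = 1

1


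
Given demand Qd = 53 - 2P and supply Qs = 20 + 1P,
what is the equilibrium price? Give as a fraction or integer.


At equilibrium, Qd = Qs.
53 - 2P = 20 + 1P
53 - 20 = 2P + 1P
33 = 3P
P* = 33/3 = 11

11


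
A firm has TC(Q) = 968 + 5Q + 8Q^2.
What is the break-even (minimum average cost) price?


AC(Q) = 968/Q + 5 + 8Q
To minimize: dAC/dQ = -968/Q^2 + 8 = 0
Q^2 = 968/8 = 121
Q* = 11
Min AC = 968/11 + 5 + 8*11
Min AC = 88 + 5 + 88 = 181

181


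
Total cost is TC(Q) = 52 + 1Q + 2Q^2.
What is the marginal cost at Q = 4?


MC = dTC/dQ = 1 + 2*2*Q
At Q = 4:
MC = 1 + 4*4
MC = 1 + 16 = 17

17


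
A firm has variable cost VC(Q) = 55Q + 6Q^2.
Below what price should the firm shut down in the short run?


AVC(Q) = VC(Q)/Q = 55 + 6Q
AVC is increasing in Q, so minimum AVC is at Q -> 0+.
Min AVC = 55
The firm should shut down if P < 55.

55


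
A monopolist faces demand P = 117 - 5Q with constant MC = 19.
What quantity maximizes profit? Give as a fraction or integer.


TR = P*Q = (117 - 5Q)Q = 117Q - 5Q^2
MR = dTR/dQ = 117 - 10Q
Set MR = MC:
117 - 10Q = 19
98 = 10Q
Q* = 98/10 = 49/5

49/5


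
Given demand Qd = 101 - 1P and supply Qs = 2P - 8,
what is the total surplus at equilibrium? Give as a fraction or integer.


Find equilibrium: 101 - 1P = 2P - 8
101 + 8 = 3P
P* = 109/3 = 109/3
Q* = 2*109/3 - 8 = 194/3
Inverse demand: P = 101 - Q/1, so P_max = 101
Inverse supply: P = 4 + Q/2, so P_min = 4
CS = (1/2) * 194/3 * (101 - 109/3) = 18818/9
PS = (1/2) * 194/3 * (109/3 - 4) = 9409/9
TS = CS + PS = 18818/9 + 9409/9 = 9409/3

9409/3


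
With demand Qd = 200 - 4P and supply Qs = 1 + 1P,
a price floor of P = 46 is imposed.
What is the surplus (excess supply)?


At P = 46:
Qd = 200 - 4*46 = 16
Qs = 1 + 1*46 = 47
Surplus = Qs - Qd = 47 - 16 = 31

31


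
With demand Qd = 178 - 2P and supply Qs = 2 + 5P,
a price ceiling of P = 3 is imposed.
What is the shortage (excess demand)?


At P = 3:
Qd = 178 - 2*3 = 172
Qs = 2 + 5*3 = 17
Shortage = Qd - Qs = 172 - 17 = 155

155


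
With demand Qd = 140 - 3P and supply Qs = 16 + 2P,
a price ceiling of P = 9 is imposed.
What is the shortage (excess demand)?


At P = 9:
Qd = 140 - 3*9 = 113
Qs = 16 + 2*9 = 34
Shortage = Qd - Qs = 113 - 34 = 79

79


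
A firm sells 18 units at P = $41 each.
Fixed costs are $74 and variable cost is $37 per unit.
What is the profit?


Total Revenue = P * Q = 41 * 18 = $738
Total Cost = FC + VC*Q = 74 + 37*18 = $740
Profit = TR - TC = 738 - 740 = $-2

$-2


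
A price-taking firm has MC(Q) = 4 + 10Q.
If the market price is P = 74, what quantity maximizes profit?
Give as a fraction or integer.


In perfect competition, profit is maximized where P = MC.
74 = 4 + 10Q
70 = 10Q
Q* = 70/10 = 7

7


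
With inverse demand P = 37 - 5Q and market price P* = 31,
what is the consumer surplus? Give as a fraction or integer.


Maximum willingness to pay (at Q=0): P_max = 37
Quantity demanded at P* = 31:
Q* = (37 - 31)/5 = 6/5
CS = (1/2) * Q* * (P_max - P*)
CS = (1/2) * 6/5 * (37 - 31)
CS = (1/2) * 6/5 * 6 = 18/5

18/5


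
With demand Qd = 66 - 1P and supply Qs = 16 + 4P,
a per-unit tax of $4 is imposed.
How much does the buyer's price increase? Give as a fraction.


With a per-unit tax, the buyer's price increase depends on relative slopes.
Supply slope: d = 4, Demand slope: b = 1
Buyer's price increase = d * tax / (b + d)
= 4 * 4 / (1 + 4)
= 16 / 5 = 16/5

16/5


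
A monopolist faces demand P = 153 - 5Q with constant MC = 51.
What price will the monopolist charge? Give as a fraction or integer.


MR = 153 - 10Q
Set MR = MC: 153 - 10Q = 51
Q* = 51/5
Substitute into demand:
P* = 153 - 5*51/5 = 102

102


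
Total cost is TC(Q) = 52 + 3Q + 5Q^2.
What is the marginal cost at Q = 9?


MC = dTC/dQ = 3 + 2*5*Q
At Q = 9:
MC = 3 + 10*9
MC = 3 + 90 = 93

93


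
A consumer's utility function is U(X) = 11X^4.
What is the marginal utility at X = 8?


MU = dU/dX = 11*4*X^(4-1)
MU = 44*X^3
At X = 8:
MU = 44 * 8^3
MU = 44 * 512 = 22528

22528


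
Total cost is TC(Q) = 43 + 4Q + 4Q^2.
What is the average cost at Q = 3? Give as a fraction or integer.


TC(3) = 43 + 4*3 + 4*3^2
TC(3) = 43 + 12 + 36 = 91
AC = TC/Q = 91/3 = 91/3

91/3


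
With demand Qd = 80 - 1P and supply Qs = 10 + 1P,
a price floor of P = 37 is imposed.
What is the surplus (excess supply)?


At P = 37:
Qd = 80 - 1*37 = 43
Qs = 10 + 1*37 = 47
Surplus = Qs - Qd = 47 - 43 = 4

4


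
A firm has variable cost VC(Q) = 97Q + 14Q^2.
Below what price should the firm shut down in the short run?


AVC(Q) = VC(Q)/Q = 97 + 14Q
AVC is increasing in Q, so minimum AVC is at Q -> 0+.
Min AVC = 97
The firm should shut down if P < 97.

97


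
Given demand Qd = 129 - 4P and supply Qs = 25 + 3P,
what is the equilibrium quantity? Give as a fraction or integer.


First find equilibrium price:
129 - 4P = 25 + 3P
P* = 104/7 = 104/7
Then substitute into demand:
Q* = 129 - 4 * 104/7 = 487/7

487/7


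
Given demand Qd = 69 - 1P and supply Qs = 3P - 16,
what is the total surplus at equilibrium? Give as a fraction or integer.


Find equilibrium: 69 - 1P = 3P - 16
69 + 16 = 4P
P* = 85/4 = 85/4
Q* = 3*85/4 - 16 = 191/4
Inverse demand: P = 69 - Q/1, so P_max = 69
Inverse supply: P = 16/3 + Q/3, so P_min = 16/3
CS = (1/2) * 191/4 * (69 - 85/4) = 36481/32
PS = (1/2) * 191/4 * (85/4 - 16/3) = 36481/96
TS = CS + PS = 36481/32 + 36481/96 = 36481/24

36481/24


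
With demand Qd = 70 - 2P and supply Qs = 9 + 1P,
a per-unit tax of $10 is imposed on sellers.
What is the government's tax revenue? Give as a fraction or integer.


With tax on sellers, new supply: Qs' = 9 + 1(P - 10)
= 1P - 1
New equilibrium quantity:
Q_new = 68/3
Tax revenue = tax * Q_new = 10 * 68/3 = 680/3

680/3


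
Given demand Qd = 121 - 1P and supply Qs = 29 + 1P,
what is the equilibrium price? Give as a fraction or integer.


At equilibrium, Qd = Qs.
121 - 1P = 29 + 1P
121 - 29 = 1P + 1P
92 = 2P
P* = 92/2 = 46

46


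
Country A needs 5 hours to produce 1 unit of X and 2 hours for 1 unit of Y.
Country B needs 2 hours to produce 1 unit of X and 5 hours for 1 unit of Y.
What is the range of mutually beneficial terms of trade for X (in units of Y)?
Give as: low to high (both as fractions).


Opportunity cost of X for Country A = hours_X / hours_Y = 5/2 = 5/2 units of Y
Opportunity cost of X for Country B = hours_X / hours_Y = 2/5 = 2/5 units of Y
Terms of trade must be between the two opportunity costs.
Range: 2/5 to 5/2

2/5 to 5/2


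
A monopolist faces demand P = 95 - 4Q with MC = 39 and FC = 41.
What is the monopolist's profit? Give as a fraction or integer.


MR = MC: 95 - 8Q = 39
Q* = 7
P* = 95 - 4*7 = 67
Profit = (P* - MC)*Q* - FC
= (67 - 39)*7 - 41
= 28*7 - 41
= 196 - 41 = 155

155


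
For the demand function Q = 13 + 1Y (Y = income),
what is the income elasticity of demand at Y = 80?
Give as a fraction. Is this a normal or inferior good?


dQ/dY = 1
At Y = 80: Q = 13 + 1*80 = 93
Ey = (dQ/dY)(Y/Q) = 1 * 80 / 93 = 80/93
Since Ey > 0, this is a normal good.

80/93 (normal good)


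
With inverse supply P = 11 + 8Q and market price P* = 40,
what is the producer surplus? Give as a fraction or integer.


Minimum supply price (at Q=0): P_min = 11
Quantity supplied at P* = 40:
Q* = (40 - 11)/8 = 29/8
PS = (1/2) * Q* * (P* - P_min)
PS = (1/2) * 29/8 * (40 - 11)
PS = (1/2) * 29/8 * 29 = 841/16

841/16


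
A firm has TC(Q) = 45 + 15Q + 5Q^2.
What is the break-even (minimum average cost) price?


AC(Q) = 45/Q + 15 + 5Q
To minimize: dAC/dQ = -45/Q^2 + 5 = 0
Q^2 = 45/5 = 9
Q* = 3
Min AC = 45/3 + 15 + 5*3
Min AC = 15 + 15 + 15 = 45

45


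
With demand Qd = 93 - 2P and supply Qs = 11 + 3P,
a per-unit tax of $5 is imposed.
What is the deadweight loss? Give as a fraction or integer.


Pre-tax equilibrium quantity: Q* = 301/5
Post-tax equilibrium quantity: Q_tax = 271/5
Reduction in quantity: Q* - Q_tax = 6
DWL = (1/2) * tax * (Q* - Q_tax)
DWL = (1/2) * 5 * 6 = 15

15


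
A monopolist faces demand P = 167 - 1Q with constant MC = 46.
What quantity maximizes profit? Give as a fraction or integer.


TR = P*Q = (167 - 1Q)Q = 167Q - 1Q^2
MR = dTR/dQ = 167 - 2Q
Set MR = MC:
167 - 2Q = 46
121 = 2Q
Q* = 121/2 = 121/2

121/2


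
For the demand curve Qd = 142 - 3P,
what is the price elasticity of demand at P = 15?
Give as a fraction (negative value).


dQ/dP = -3
At P = 15: Q = 142 - 3*15 = 97
E = (dQ/dP)(P/Q) = (-3)(15/97) = -45/97

-45/97


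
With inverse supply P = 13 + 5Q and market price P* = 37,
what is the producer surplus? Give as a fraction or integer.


Minimum supply price (at Q=0): P_min = 13
Quantity supplied at P* = 37:
Q* = (37 - 13)/5 = 24/5
PS = (1/2) * Q* * (P* - P_min)
PS = (1/2) * 24/5 * (37 - 13)
PS = (1/2) * 24/5 * 24 = 288/5

288/5


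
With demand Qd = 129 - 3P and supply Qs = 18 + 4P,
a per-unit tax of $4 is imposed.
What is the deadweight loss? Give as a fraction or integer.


Pre-tax equilibrium quantity: Q* = 570/7
Post-tax equilibrium quantity: Q_tax = 522/7
Reduction in quantity: Q* - Q_tax = 48/7
DWL = (1/2) * tax * (Q* - Q_tax)
DWL = (1/2) * 4 * 48/7 = 96/7

96/7


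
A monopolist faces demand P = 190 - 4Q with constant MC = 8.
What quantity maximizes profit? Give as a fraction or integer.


TR = P*Q = (190 - 4Q)Q = 190Q - 4Q^2
MR = dTR/dQ = 190 - 8Q
Set MR = MC:
190 - 8Q = 8
182 = 8Q
Q* = 182/8 = 91/4

91/4
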